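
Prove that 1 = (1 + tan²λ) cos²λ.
RHS = sec²λ · cos²λ = (1/cos²λ) · cos²λ = 1 = LHS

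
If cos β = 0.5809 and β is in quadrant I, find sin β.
sin β = 0.814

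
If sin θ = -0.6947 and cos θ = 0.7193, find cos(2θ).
cos(2θ) = cos²θ - sin²θ = 0.03478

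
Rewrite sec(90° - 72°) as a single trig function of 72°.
sec(90° - 72°) = csc(72°)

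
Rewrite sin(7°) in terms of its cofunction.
sin(7°) = cos(90° - 7°) = cos(83°)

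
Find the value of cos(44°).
cos(44°) = 0.7193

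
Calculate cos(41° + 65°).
cos(41° + 65°) = cos 41° cos 65° - sin 41° sin 65° = -0.2756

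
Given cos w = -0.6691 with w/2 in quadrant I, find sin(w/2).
sin(w/2) = ±√((1 - cos w)/2); positive since w/2 ∈ QI, so sin(w/2) = 0.9135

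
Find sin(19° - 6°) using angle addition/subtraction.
sin(19° - 6°) = sin 19° cos 6° - cos 19° sin 6° = 0.225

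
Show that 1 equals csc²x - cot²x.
RHS = 1/sin²x - cos²x/sin²x = (1 - cos²x)/sin²x = sin²x/sin²x = 1 = LHS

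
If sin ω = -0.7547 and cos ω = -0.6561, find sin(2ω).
sin(2ω) = 2 sin ω cos ω = 0.9903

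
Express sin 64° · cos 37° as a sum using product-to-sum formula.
sin 64° cos 37° = (1/2)[sin(64°+37°) + sin(64°-37°)]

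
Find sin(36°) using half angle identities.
sin(36°) = √((1 - cos 72°)/2) = 0.5878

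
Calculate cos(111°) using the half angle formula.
cos(111°) = -√((1 + cos 222°)/2) = -0.3584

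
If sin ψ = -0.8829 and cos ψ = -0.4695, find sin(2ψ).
sin(2ψ) = 2 sin ψ cos ψ = 0.829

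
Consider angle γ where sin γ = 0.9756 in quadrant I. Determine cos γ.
cos γ = √(1 - sin²γ) = 0.2196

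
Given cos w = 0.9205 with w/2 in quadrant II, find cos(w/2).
cos(w/2) = ±√((1 + cos w)/2); negative since w/2 ∈ QII, so cos(w/2) = -0.9799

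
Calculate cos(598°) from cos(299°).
cos(598°) = cos²299° - sin²299° = -0.5299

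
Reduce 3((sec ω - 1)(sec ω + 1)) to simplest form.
3((sec ω - 1)(sec ω + 1)) = 3(tan²ω) (using Diff. of squares)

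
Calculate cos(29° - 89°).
cos(29° - 89°) = cos 29° cos 89° + sin 29° sin 89° = 1/2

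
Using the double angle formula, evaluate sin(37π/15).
sin(37π/15) = 2 sin 37π/30 cos 37π/30 = 0.9945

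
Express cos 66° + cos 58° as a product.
cos 66° + cos 58° = 2 cos(62°) cos(4°)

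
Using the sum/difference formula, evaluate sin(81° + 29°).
sin(81° + 29°) = sin 81° cos 29° + cos 81° sin 29° = 0.9397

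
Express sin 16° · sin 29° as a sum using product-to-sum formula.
sin 16° sin 29° = (1/2)[cos(16°-29°) - cos(16°+29°)]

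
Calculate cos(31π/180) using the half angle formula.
cos(31π/180) = √((1 + cos 31π/90)/2) = 0.8572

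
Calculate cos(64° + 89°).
cos(64° + 89°) = cos 64° cos 89° - sin 64° sin 89° = -0.891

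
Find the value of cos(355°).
cos(355°) = 0.9962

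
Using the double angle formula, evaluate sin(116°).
sin(116°) = 2 sin 58° cos 58° = 0.8988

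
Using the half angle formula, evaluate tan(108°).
tan(108°) = sin 216° / (1 + cos 216°) = -3.078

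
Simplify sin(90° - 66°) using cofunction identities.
sin(90° - 66°) = cos(66°)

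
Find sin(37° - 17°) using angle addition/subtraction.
sin(37° - 17°) = sin 37° cos 17° - cos 37° sin 17° = 0.342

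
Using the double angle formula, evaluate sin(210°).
sin(210°) = 2 sin 105° cos 105° = -1/2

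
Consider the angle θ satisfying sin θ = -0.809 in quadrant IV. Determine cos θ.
cos θ = √(1 - sin²θ) = 0.5878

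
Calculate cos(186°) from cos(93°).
cos(186°) = cos²93° - sin²93° = -0.9945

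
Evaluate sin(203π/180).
sin(203π/180) = -0.3907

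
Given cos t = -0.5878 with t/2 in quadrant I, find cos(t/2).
cos(t/2) = ±√((1 + cos t)/2); positive since t/2 ∈ QI, so cos(t/2) = 0.454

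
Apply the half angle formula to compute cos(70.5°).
cos(70.5°) = √((1 + cos 141°)/2) = 0.3338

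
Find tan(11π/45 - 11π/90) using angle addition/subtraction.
tan(11π/45 - 11π/90) = (tan 11π/45 - tan 11π/90)/(1 + tan 11π/45 tan 11π/90) = 0.404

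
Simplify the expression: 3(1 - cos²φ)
3(1 - cos²φ) = 3(sin²φ) (using Pythagorean identity)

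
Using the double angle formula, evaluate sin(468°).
sin(468°) = 2 sin 234° cos 234° = 0.9511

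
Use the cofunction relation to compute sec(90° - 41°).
sec(90° - 41°) = csc(41°) = 1.524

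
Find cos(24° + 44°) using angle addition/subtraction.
cos(24° + 44°) = cos 24° cos 44° - sin 24° sin 44° = 0.3746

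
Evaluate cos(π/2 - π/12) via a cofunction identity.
cos(π/2 - π/12) = sin(π/12) = (√6-√2)/4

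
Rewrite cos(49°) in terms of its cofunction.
cos(49°) = sin(90° - 49°) = sin(41°)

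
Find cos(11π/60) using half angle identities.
cos(11π/60) = √((1 + cos 11π/30)/2) = 0.8387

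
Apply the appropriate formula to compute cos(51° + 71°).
cos(51° + 71°) = cos 51° cos 71° - sin 51° sin 71° = -0.5299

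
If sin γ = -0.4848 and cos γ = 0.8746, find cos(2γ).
cos(2γ) = cos²γ - sin²γ = 0.5299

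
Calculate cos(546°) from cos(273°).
cos(546°) = cos²273° - sin²273° = -0.9945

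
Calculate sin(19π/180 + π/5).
sin(19π/180 + π/5) = sin 19π/180 cos π/5 + cos 19π/180 sin π/5 = 0.8192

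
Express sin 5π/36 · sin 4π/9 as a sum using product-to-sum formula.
sin 5π/36 sin 4π/9 = (1/2)[cos(5π/36-4π/9) - cos(5π/36+4π/9)]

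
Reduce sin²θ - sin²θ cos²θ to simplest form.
sin²θ - sin²θ cos²θ = sin⁴θ (using Factoring)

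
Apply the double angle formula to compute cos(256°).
cos(256°) = 2cos²128° - 1 = -0.2419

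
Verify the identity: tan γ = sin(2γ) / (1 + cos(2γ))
RHS = 2 sin γ cos γ / (2cos²γ) = sin γ/cos γ = tan γ = LHS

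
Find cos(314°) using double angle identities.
cos(314°) = cos²157° - sin²157° = 0.6947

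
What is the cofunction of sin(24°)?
sin(24°) = cos(90° - 24°) = cos(66°)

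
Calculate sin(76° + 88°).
sin(76° + 88°) = sin 76° cos 88° + cos 76° sin 88° = 0.2756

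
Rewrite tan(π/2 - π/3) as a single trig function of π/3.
tan(π/2 - π/3) = cot(π/3)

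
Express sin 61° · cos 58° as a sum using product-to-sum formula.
sin 61° cos 58° = (1/2)[sin(61°+58°) + sin(61°-58°)]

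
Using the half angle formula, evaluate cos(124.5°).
cos(124.5°) = -√((1 + cos 249°)/2) = -0.5664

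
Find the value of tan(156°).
tan(156°) = -0.4452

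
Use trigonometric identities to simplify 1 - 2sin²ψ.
1 - 2sin²ψ = cos(2ψ) (using Double angle)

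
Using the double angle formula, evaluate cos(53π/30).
cos(53π/30) = cos²53π/60 - sin²53π/60 = 0.7431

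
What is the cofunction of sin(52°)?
sin(52°) = cos(90° - 52°) = cos(38°)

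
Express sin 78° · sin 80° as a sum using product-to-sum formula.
sin 78° sin 80° = (1/2)[cos(78°-80°) - cos(78°+80°)]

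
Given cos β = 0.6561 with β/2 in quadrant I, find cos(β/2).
cos(β/2) = ±√((1 + cos β)/2); positive since β/2 ∈ QI, so cos(β/2) = 0.91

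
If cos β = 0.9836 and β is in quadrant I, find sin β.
sin β = 0.1804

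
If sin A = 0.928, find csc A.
csc A = 1/sin A = 1.078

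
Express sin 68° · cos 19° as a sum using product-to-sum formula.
sin 68° cos 19° = (1/2)[sin(68°+19°) + sin(68°-19°)]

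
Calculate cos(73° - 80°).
cos(73° - 80°) = cos 73° cos 80° + sin 73° sin 80° = 0.9925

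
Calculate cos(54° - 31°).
cos(54° - 31°) = cos 54° cos 31° + sin 54° sin 31° = 0.9205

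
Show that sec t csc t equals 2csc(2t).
RHS = 2/sin(2t) = 2/(2 sin t cos t) = 1/(sin t cos t) = (1/cos t)(1/sin t) = sec t csc t = LHS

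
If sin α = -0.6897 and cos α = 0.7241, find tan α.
tan α = sin α / cos α = -0.9525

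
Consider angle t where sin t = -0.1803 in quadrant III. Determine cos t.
cos t = ±√(1 - sin²t) = -0.9836 (negative in QIII)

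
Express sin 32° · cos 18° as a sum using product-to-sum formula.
sin 32° cos 18° = (1/2)[sin(32°+18°) + sin(32°-18°)]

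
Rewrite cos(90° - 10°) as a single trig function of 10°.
cos(90° - 10°) = sin(10°)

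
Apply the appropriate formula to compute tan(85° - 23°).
tan(85° - 23°) = (tan 85° - tan 23°)/(1 + tan 85° tan 23°) = 1.881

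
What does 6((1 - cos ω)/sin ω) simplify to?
6((1 - cos ω)/sin ω) = 6(tan(ω/2)) (using Half angle)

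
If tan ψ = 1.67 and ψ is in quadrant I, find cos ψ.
cos ψ = 0.5137 (using tan²ψ + 1 = sec²ψ)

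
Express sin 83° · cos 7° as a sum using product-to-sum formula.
sin 83° cos 7° = (1/2)[sin(83°+7°) + sin(83°-7°)]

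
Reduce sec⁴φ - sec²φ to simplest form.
sec⁴φ - sec²φ = tan⁴φ + tan²φ (using Pythagorean)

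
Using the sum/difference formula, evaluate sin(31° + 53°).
sin(31° + 53°) = sin 31° cos 53° + cos 31° sin 53° = 0.9945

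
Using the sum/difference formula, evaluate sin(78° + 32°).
sin(78° + 32°) = sin 78° cos 32° + cos 78° sin 32° = 0.9397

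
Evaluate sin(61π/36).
sin(61π/36) = -0.8192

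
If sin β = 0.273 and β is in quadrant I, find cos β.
cos β = 0.962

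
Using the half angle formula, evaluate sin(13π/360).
sin(13π/360) = √((1 - cos 13π/180)/2) = 0.1132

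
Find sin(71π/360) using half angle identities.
sin(71π/360) = √((1 - cos 71π/180)/2) = 0.5807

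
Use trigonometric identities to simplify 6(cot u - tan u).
6(cot u - tan u) = 6(2 cot(2u)) (using Double angle)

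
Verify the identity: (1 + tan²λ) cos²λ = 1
LHS = sec²λ · cos²λ = (1/cos²λ) · cos²λ = 1 = RHS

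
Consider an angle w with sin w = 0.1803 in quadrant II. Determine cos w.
cos w = ±√(1 - sin²w) = -0.9836 (negative in QII)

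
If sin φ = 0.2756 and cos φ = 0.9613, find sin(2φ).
sin(2φ) = 2 sin φ cos φ = 0.5299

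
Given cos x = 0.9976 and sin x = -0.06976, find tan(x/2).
tan(x/2) = sin x / (1 + cos x) = -0.03492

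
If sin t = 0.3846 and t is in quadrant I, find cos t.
cos t = 0.9231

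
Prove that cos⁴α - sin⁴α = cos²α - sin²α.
LHS = (cos²α - sin²α)(cos²α + sin²α) = (cos²α - sin²α) · 1 = cos²α - sin²α = RHS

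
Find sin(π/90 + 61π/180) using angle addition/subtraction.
sin(π/90 + 61π/180) = sin π/90 cos 61π/180 + cos π/90 sin 61π/180 = 0.891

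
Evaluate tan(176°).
tan(176°) = -0.06993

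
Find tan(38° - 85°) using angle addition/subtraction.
tan(38° - 85°) = (tan 38° - tan 85°)/(1 + tan 38° tan 85°) = -1.072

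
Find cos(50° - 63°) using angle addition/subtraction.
cos(50° - 63°) = cos 50° cos 63° + sin 50° sin 63° = 0.9744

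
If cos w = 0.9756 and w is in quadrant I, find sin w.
sin w = 0.2196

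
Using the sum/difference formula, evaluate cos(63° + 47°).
cos(63° + 47°) = cos 63° cos 47° - sin 63° sin 47° = -0.342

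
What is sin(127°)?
sin(127°) = 0.7986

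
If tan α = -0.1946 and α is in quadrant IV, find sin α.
sin α = -0.191 (using tan²α + 1 = sec²α)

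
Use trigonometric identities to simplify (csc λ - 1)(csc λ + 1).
(csc λ - 1)(csc λ + 1) = cot²λ (using Diff. of squares)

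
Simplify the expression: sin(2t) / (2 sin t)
sin(2t) / (2 sin t) = cos t (using Double angle)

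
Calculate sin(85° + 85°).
sin(85° + 85°) = sin 85° cos 85° + cos 85° sin 85° = 0.1736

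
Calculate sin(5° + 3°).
sin(5° + 3°) = sin 5° cos 3° + cos 5° sin 3° = 0.1392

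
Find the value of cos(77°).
cos(77°) = 0.225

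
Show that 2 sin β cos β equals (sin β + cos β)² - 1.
RHS = sin²β + 2 sin β cos β + cos²β - 1 = (sin²β + cos²β) + 2 sin β cos β - 1 = 1 + 2 sin β cos β - 1 = 2 sin β cos β = LHS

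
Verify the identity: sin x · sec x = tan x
LHS = sin x · (1/cos x) = sin x/cos x = tan x = RHS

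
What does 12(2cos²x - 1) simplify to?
12(2cos²x - 1) = 12(cos(2x)) (using Double angle)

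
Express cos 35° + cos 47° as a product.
cos 35° + cos 47° = 2 cos(41°) cos(-6°)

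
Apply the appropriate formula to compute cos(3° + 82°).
cos(3° + 82°) = cos 3° cos 82° - sin 3° sin 82° = 0.08716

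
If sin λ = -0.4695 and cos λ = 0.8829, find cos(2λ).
cos(2λ) = cos²λ - sin²λ = 0.5591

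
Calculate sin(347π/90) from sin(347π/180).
sin(347π/90) = 2 sin 347π/180 cos 347π/180 = -0.4384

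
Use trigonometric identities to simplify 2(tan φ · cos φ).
2(tan φ · cos φ) = 2(sin φ) (using Quotient identity)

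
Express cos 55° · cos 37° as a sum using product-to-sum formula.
cos 55° cos 37° = (1/2)[cos(55°-37°) + cos(55°+37°)]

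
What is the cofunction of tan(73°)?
tan(73°) = cot(90° - 73°) = cot(17°)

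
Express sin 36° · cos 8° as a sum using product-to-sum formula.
sin 36° cos 8° = (1/2)[sin(36°+8°) + sin(36°-8°)]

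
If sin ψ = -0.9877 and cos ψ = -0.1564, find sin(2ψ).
sin(2ψ) = 2 sin ψ cos ψ = 0.309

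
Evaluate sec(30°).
sec(30°) = 2√3/3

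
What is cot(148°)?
cot(148°) = -1.6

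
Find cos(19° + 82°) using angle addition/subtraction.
cos(19° + 82°) = cos 19° cos 82° - sin 19° sin 82° = -0.1908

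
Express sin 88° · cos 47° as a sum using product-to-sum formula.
sin 88° cos 47° = (1/2)[sin(88°+47°) + sin(88°-47°)]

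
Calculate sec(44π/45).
sec(44π/45) = -1.002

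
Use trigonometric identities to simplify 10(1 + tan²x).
10(1 + tan²x) = 10(sec²x) (using Pythagorean identity)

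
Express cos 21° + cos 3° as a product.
cos 21° + cos 3° = 2 cos(12°) cos(9°)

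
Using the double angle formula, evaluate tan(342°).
tan(342°) = 2 tan 171° / (1 - tan²171°) = -0.3249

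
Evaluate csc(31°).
csc(31°) = 1.942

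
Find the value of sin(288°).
sin(288°) = -0.9511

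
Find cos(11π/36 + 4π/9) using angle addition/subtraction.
cos(11π/36 + 4π/9) = cos 11π/36 cos 4π/9 - sin 11π/36 sin 4π/9 = -√2/2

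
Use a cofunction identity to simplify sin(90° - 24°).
sin(90° - 24°) = cos(24°)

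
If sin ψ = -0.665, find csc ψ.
csc ψ = 1/sin ψ = -1.504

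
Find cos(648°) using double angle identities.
cos(648°) = cos²324° - sin²324° = 0.309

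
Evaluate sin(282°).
sin(282°) = -0.9781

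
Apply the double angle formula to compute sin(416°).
sin(416°) = 2 sin 208° cos 208° = 0.829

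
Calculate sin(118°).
sin(118°) = 0.8829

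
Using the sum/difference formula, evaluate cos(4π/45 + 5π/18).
cos(4π/45 + 5π/18) = cos 4π/45 cos 5π/18 - sin 4π/45 sin 5π/18 = 0.4067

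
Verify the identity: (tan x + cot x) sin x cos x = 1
LHS = (sin x/cos x + cos x/sin x) sin x cos x = ((sin²x + cos²x)/(sin x cos x)) · sin x cos x = sin²x + cos²x = 1 = RHS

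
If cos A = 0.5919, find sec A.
sec A = 1/cos A = 1.689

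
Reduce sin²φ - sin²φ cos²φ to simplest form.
sin²φ - sin²φ cos²φ = sin⁴φ (using Factoring)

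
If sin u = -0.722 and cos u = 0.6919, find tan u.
tan u = sin u / cos u = -1.044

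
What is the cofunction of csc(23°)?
csc(23°) = sec(90° - 23°) = sec(67°)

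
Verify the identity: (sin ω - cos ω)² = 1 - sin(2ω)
LHS = sin²ω - 2 sin ω cos ω + cos²ω = (sin²ω + cos²ω) - 2 sin ω cos ω = 1 - sin(2ω) = RHS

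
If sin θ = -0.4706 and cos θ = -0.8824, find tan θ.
tan θ = sin θ / cos θ = 0.5333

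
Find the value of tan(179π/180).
tan(179π/180) = -0.01746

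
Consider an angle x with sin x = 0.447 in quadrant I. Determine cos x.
cos x = √(1 - sin²x) = 0.8945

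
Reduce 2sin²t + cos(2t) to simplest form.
2sin²t + cos(2t) = 1 (using Double angle)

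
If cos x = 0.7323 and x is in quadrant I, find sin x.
sin x = 0.681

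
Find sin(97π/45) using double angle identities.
sin(97π/45) = 2 sin 97π/90 cos 97π/90 = 0.4695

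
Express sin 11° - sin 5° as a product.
sin 11° - sin 5° = 2 cos(8°) sin(3°)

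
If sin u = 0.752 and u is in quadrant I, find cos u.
cos u = 0.6592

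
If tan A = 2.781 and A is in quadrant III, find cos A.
cos A = -0.3384 (using tan²A + 1 = sec²A)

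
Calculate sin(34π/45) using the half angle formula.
sin(34π/45) = √((1 - cos 68π/45)/2) = 0.6947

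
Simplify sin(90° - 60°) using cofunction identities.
sin(90° - 60°) = cos(60°)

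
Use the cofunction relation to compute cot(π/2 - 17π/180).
cot(π/2 - 17π/180) = tan(17π/180) = 0.3057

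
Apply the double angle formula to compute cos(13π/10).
cos(13π/10) = cos²13π/20 - sin²13π/20 = -0.5878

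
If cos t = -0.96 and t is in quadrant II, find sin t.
sin t = 0.28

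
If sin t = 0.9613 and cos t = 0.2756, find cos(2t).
cos(2t) = cos²t - sin²t = -0.8481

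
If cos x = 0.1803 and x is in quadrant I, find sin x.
sin x = 0.9836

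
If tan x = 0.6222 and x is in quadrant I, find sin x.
sin x = 0.5283 (using tan²x + 1 = sec²x)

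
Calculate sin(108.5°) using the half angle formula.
sin(108.5°) = √((1 - cos 217°)/2) = 0.9483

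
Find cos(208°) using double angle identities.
cos(208°) = cos²104° - sin²104° = -0.8829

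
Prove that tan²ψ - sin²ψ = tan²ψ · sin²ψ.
LHS = sin²ψ/cos²ψ - sin²ψ = sin²ψ(1/cos²ψ - 1) = sin²ψ · (1 - cos²ψ)/cos²ψ = sin²ψ · sin²ψ/cos²ψ = sin²ψ · tan²ψ = RHS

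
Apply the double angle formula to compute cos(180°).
cos(180°) = cos²90° - sin²90° = -1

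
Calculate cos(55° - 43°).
cos(55° - 43°) = cos 55° cos 43° + sin 55° sin 43° = 0.9781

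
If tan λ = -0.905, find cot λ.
cot λ = 1/tan λ = -1.105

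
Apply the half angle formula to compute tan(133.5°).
tan(133.5°) = sin 267° / (1 + cos 267°) = -1.054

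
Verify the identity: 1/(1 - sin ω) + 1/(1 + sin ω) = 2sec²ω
LHS = [(1 + sin ω) + (1 - sin ω)] / [(1 - sin ω)(1 + sin ω)] = 2/(1 - sin²ω) = 2/cos²ω = 2sec²ω = RHS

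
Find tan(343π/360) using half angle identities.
tan(343π/360) = sin 343π/180 / (1 + cos 343π/180) = -0.1495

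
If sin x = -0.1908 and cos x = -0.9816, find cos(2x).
cos(2x) = cos²x - sin²x = 0.9271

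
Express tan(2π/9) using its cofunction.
tan(2π/9) = cot(π/2 - 2π/9) = cot(5π/18)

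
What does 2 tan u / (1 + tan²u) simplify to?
2 tan u / (1 + tan²u) = sin(2u) (using Double angle)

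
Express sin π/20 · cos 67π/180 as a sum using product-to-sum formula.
sin π/20 cos 67π/180 = (1/2)[sin(π/20+67π/180) + sin(π/20-67π/180)]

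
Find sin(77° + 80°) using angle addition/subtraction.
sin(77° + 80°) = sin 77° cos 80° + cos 77° sin 80° = 0.3907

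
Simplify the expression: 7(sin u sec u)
7(sin u sec u) = 7(tan u) (using Reciprocal + quotient)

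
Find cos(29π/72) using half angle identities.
cos(29π/72) = √((1 + cos 29π/36)/2) = 0.3007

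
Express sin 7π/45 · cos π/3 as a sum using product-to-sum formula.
sin 7π/45 cos π/3 = (1/2)[sin(7π/45+π/3) + sin(7π/45-π/3)]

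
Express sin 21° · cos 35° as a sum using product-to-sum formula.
sin 21° cos 35° = (1/2)[sin(21°+35°) + sin(21°-35°)]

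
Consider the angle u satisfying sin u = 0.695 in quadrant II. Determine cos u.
cos u = ±√(1 - sin²u) = -0.719 (negative in QII)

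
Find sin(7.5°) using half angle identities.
sin(7.5°) = √((1 - cos 15°)/2) = 0.1305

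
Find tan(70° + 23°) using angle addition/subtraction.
tan(70° + 23°) = (tan 70° + tan 23°)/(1 - tan 70° tan 23°) = -19.08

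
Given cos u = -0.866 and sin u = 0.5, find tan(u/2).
tan(u/2) = sin u / (1 + cos u) = 3.731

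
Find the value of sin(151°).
sin(151°) = 0.4848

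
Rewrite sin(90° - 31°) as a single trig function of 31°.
sin(90° - 31°) = cos(31°)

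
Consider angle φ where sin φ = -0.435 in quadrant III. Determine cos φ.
cos φ = ±√(1 - sin²φ) = -0.9004 (negative in QIII)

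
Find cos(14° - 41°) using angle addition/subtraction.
cos(14° - 41°) = cos 14° cos 41° + sin 14° sin 41° = 0.891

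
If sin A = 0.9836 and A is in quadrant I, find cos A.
cos A = 0.1804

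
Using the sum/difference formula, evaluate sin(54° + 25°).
sin(54° + 25°) = sin 54° cos 25° + cos 54° sin 25° = 0.9816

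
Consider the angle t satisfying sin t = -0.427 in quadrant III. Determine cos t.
cos t = ±√(1 - sin²t) = -0.9043 (negative in QIII)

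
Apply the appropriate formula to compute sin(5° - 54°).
sin(5° - 54°) = sin 5° cos 54° - cos 5° sin 54° = -0.7547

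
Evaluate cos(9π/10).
cos(9π/10) = -0.9511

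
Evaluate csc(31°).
csc(31°) = 1.942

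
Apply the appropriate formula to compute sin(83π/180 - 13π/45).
sin(83π/180 - 13π/45) = sin 83π/180 cos 13π/45 - cos 83π/180 sin 13π/45 = 0.515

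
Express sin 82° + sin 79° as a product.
sin 82° + sin 79° = 2 sin(80.5°) cos(1.5°)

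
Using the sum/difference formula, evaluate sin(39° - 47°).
sin(39° - 47°) = sin 39° cos 47° - cos 39° sin 47° = -0.1392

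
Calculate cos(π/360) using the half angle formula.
cos(π/360) = √((1 + cos π/180)/2) = 1.0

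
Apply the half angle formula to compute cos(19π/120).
cos(19π/120) = √((1 + cos 19π/60)/2) = 0.8788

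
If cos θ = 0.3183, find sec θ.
sec θ = 1/cos θ = 3.142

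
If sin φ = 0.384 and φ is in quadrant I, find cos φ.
cos φ = 0.9233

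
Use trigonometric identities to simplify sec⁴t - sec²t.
sec⁴t - sec²t = tan⁴t + tan²t (using Pythagorean)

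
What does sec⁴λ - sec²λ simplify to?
sec⁴λ - sec²λ = tan⁴λ + tan²λ (using Pythagorean)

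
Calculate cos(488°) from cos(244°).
cos(488°) = 1 - 2sin²244° = -0.6157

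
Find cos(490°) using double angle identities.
cos(490°) = cos²245° - sin²245° = -0.6428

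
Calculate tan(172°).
tan(172°) = -0.1405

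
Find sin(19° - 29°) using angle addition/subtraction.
sin(19° - 29°) = sin 19° cos 29° - cos 19° sin 29° = -0.1736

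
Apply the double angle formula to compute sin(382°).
sin(382°) = 2 sin 191° cos 191° = 0.3746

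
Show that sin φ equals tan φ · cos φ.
RHS = (sin φ/cos φ) · cos φ = sin φ = LHS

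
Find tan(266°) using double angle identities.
tan(266°) = 2 tan 133° / (1 - tan²133°) = 14.3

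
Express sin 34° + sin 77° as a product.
sin 34° + sin 77° = 2 sin(55.5°) cos(-21.5°)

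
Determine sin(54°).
sin(54°) = 0.809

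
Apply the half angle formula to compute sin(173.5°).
sin(173.5°) = √((1 - cos 347°)/2) = 0.1132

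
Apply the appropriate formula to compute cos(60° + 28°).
cos(60° + 28°) = cos 60° cos 28° - sin 60° sin 28° = 0.0349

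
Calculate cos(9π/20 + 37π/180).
cos(9π/20 + 37π/180) = cos 9π/20 cos 37π/180 - sin 9π/20 sin 37π/180 = -0.4695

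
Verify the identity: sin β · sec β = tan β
LHS = sin β · (1/cos β) = sin β/cos β = tan β = RHS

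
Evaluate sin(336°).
sin(336°) = -0.4067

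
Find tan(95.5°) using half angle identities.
tan(95.5°) = sin 191° / (1 + cos 191°) = -10.39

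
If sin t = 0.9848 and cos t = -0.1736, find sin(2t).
sin(2t) = 2 sin t cos t = -0.3419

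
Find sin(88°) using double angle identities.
sin(88°) = 2 sin 44° cos 44° = 0.9994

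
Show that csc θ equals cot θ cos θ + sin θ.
RHS = cos²θ/sin θ + sin θ = (cos²θ + sin²θ)/sin θ = 1/sin θ = csc θ = LHS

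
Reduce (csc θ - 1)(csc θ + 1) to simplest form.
(csc θ - 1)(csc θ + 1) = cot²θ (using Diff. of squares)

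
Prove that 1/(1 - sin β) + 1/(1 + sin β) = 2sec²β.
LHS = [(1 + sin β) + (1 - sin β)] / [(1 - sin β)(1 + sin β)] = 2/(1 - sin²β) = 2/cos²β = 2sec²β = RHS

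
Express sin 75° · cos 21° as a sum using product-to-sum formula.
sin 75° cos 21° = (1/2)[sin(75°+21°) + sin(75°-21°)]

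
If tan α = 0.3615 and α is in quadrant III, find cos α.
cos α = -0.9404 (using tan²α + 1 = sec²α)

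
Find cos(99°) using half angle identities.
cos(99°) = -√((1 + cos 198°)/2) = -0.1564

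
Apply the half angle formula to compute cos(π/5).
cos(π/5) = √((1 + cos 2π/5)/2) = 0.809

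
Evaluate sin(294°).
sin(294°) = -0.9135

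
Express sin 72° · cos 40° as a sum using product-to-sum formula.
sin 72° cos 40° = (1/2)[sin(72°+40°) + sin(72°-40°)]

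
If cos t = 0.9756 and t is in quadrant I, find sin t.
sin t = 0.2196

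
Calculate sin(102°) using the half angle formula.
sin(102°) = √((1 - cos 204°)/2) = 0.9781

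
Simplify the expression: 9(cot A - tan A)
9(cot A - tan A) = 9(2 cot(2A)) (using Double angle)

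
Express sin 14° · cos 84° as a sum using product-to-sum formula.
sin 14° cos 84° = (1/2)[sin(14°+84°) + sin(14°-84°)]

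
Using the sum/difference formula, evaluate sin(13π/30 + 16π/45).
sin(13π/30 + 16π/45) = sin 13π/30 cos 16π/45 + cos 13π/30 sin 16π/45 = 0.6157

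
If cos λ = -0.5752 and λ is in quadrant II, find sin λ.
sin λ = 0.818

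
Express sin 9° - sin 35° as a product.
sin 9° - sin 35° = 2 cos(22°) sin(-13°)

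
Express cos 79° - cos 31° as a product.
cos 79° - cos 31° = -2 sin(55°) sin(24°)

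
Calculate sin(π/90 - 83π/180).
sin(π/90 - 83π/180) = sin π/90 cos 83π/180 - cos π/90 sin 83π/180 = -0.9877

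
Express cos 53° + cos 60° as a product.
cos 53° + cos 60° = 2 cos(56.5°) cos(-3.5°)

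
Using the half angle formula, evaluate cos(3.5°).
cos(3.5°) = √((1 + cos 7°)/2) = 0.9981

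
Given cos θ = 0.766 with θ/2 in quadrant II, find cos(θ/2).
cos(θ/2) = ±√((1 + cos θ)/2); negative since θ/2 ∈ QII, so cos(θ/2) = -0.9397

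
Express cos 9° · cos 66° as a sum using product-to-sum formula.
cos 9° cos 66° = (1/2)[cos(9°-66°) + cos(9°+66°)]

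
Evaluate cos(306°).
cos(306°) = 0.5878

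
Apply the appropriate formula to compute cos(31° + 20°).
cos(31° + 20°) = cos 31° cos 20° - sin 31° sin 20° = 0.6293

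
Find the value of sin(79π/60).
sin(79π/60) = -0.8387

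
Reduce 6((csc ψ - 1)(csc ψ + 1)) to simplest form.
6((csc ψ - 1)(csc ψ + 1)) = 6(cot²ψ) (using Diff. of squares)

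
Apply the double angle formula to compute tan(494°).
tan(494°) = 2 tan 247° / (1 - tan²247°) = -1.036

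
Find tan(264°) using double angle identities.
tan(264°) = 2 tan 132° / (1 - tan²132°) = 9.514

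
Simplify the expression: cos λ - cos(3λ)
cos λ - cos(3λ) = 2 sin(2λ) sin λ (using Sum-to-product)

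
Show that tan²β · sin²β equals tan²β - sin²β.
RHS = sin²β/cos²β - sin²β = sin²β(1/cos²β - 1) = sin²β · (1 - cos²β)/cos²β = sin²β · sin²β/cos²β = sin²β · tan²β = LHS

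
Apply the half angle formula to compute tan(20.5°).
tan(20.5°) = sin 41° / (1 + cos 41°) = 0.3739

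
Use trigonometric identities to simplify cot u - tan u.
cot u - tan u = 2 cot(2u) (using Double angle)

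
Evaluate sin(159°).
sin(159°) = 0.3584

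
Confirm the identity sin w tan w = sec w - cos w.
RHS = 1/cos w - cos w = (1 - cos²w)/cos w = sin²w/cos w = sin w · (sin w/cos w) = sin w tan w = LHS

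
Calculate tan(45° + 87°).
tan(45° + 87°) = (tan 45° + tan 87°)/(1 - tan 45° tan 87°) = -1.111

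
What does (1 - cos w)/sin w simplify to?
(1 - cos w)/sin w = tan(w/2) (using Half angle)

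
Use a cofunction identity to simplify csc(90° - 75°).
csc(90° - 75°) = sec(75°)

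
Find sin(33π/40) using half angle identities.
sin(33π/40) = √((1 - cos 33π/20)/2) = 0.5225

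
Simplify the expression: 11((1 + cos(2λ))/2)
11((1 + cos(2λ))/2) = 11(cos²λ) (using Power reduction)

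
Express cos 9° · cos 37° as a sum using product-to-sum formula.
cos 9° cos 37° = (1/2)[cos(9°-37°) + cos(9°+37°)]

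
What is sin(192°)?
sin(192°) = -0.2079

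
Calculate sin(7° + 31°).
sin(7° + 31°) = sin 7° cos 31° + cos 7° sin 31° = 0.6157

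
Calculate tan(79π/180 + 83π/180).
tan(79π/180 + 83π/180) = (tan 79π/180 + tan 83π/180)/(1 - tan 79π/180 tan 83π/180) = -0.3249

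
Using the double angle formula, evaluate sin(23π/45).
sin(23π/45) = 2 sin 23π/90 cos 23π/90 = 0.9994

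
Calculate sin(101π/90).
sin(101π/90) = -0.3746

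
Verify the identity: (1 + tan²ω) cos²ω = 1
LHS = sec²ω · cos²ω = (1/cos²ω) · cos²ω = 1 = RHS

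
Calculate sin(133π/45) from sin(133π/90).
sin(133π/45) = 2 sin 133π/90 cos 133π/90 = 0.1392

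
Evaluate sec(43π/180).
sec(43π/180) = 1.367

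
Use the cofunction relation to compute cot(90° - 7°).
cot(90° - 7°) = tan(7°) = 0.1228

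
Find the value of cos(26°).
cos(26°) = 0.8988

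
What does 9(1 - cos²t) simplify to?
9(1 - cos²t) = 9(sin²t) (using Pythagorean identity)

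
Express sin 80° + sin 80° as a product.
sin 80° + sin 80° = 2 sin(80°) cos(0°)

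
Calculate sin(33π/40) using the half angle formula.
sin(33π/40) = √((1 - cos 33π/20)/2) = 0.5225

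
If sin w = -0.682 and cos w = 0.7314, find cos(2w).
cos(2w) = cos²w - sin²w = 0.06982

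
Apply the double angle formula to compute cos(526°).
cos(526°) = cos²263° - sin²263° = -0.9703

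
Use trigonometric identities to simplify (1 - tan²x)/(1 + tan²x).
(1 - tan²x)/(1 + tan²x) = cos(2x) (using Double angle)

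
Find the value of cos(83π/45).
cos(83π/45) = 0.8829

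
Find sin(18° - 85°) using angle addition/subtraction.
sin(18° - 85°) = sin 18° cos 85° - cos 18° sin 85° = -0.9205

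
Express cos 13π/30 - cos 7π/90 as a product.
cos 13π/30 - cos 7π/90 = -2 sin(23π/90) sin(8π/45)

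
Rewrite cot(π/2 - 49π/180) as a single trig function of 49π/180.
cot(π/2 - 49π/180) = tan(49π/180)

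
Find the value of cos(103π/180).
cos(103π/180) = -0.225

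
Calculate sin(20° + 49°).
sin(20° + 49°) = sin 20° cos 49° + cos 20° sin 49° = 0.9336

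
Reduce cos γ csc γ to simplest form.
cos γ csc γ = cot γ (using Reciprocal + quotient)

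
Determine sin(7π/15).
sin(7π/15) = 0.9945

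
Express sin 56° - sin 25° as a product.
sin 56° - sin 25° = 2 cos(40.5°) sin(15.5°)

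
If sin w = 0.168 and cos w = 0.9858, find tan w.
tan w = sin w / cos w = 0.1704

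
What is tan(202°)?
tan(202°) = 0.404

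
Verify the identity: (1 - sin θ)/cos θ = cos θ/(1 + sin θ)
LHS = (1 - sin θ)(1 + sin θ) / (cos θ(1 + sin θ)) = (1 - sin²θ) / (cos θ(1 + sin θ)) = cos²θ / (cos θ(1 + sin θ)) = cos θ/(1 + sin θ) = RHS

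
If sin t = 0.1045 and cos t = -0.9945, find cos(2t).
cos(2t) = cos²t - sin²t = 0.9781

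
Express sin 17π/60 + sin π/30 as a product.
sin 17π/60 + sin π/30 = 2 sin(19π/120) cos(π/8)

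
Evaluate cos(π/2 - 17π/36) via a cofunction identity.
cos(π/2 - 17π/36) = sin(17π/36) = 0.9962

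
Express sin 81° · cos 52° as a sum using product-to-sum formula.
sin 81° cos 52° = (1/2)[sin(81°+52°) + sin(81°-52°)]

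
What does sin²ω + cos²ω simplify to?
sin²ω + cos²ω = 1 (using Pythagorean identity)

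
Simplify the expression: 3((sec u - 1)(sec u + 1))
3((sec u - 1)(sec u + 1)) = 3(tan²u) (using Diff. of squares)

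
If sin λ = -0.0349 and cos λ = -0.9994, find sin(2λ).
sin(2λ) = 2 sin λ cos λ = 0.06976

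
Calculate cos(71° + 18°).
cos(71° + 18°) = cos 71° cos 18° - sin 71° sin 18° = 0.01745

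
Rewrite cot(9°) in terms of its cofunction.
cot(9°) = tan(90° - 9°) = tan(81°)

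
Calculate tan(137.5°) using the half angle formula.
tan(137.5°) = sin 275° / (1 + cos 275°) = -0.9163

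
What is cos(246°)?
cos(246°) = -0.4067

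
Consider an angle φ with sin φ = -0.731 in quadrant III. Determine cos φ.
cos φ = ±√(1 - sin²φ) = -0.6824 (negative in QIII)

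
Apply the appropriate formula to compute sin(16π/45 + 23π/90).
sin(16π/45 + 23π/90) = sin 16π/45 cos 23π/90 + cos 16π/45 sin 23π/90 = 0.9397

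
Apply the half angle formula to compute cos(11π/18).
cos(11π/18) = -√((1 + cos 11π/9)/2) = -0.342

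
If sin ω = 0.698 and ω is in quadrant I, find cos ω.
cos ω = 0.7161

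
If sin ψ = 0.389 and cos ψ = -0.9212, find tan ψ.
tan ψ = sin ψ / cos ψ = -0.4223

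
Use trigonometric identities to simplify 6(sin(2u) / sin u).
6(sin(2u) / sin u) = 6(2 cos u) (using Double angle)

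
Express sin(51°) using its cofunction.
sin(51°) = cos(90° - 51°) = cos(39°)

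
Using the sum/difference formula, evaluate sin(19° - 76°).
sin(19° - 76°) = sin 19° cos 76° - cos 19° sin 76° = -0.8387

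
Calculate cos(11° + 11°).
cos(11° + 11°) = cos 11° cos 11° - sin 11° sin 11° = 0.9272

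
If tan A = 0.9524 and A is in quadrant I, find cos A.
cos A = 0.7241 (using tan²A + 1 = sec²A)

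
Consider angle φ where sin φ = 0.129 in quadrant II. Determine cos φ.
cos φ = ±√(1 - sin²φ) = -0.9916 (negative in QII)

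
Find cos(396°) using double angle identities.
cos(396°) = cos²198° - sin²198° = 0.809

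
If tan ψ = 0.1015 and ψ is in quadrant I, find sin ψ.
sin ψ = 0.101 (using tan²ψ + 1 = sec²ψ)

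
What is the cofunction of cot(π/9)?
cot(π/9) = tan(π/2 - π/9) = tan(7π/18)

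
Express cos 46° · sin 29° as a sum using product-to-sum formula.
cos 46° sin 29° = (1/2)[sin(46°+29°) - sin(46°-29°)]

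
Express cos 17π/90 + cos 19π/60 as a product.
cos 17π/90 + cos 19π/60 = 2 cos(91π/360) cos(-23π/360)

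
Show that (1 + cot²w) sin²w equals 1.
LHS = csc²w · sin²w = (1/sin²w) · sin²w = 1 = RHS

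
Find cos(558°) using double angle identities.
cos(558°) = cos²279° - sin²279° = -0.9511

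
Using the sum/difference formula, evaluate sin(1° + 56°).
sin(1° + 56°) = sin 1° cos 56° + cos 1° sin 56° = 0.8387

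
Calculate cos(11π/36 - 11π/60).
cos(11π/36 - 11π/60) = cos 11π/36 cos 11π/60 + sin 11π/36 sin 11π/60 = 0.9272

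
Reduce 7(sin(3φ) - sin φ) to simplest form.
7(sin(3φ) - sin φ) = 7(2 cos(2φ) sin φ) (using Sum-to-product)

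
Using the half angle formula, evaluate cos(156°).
cos(156°) = -√((1 + cos 312°)/2) = -0.9135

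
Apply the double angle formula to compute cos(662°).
cos(662°) = cos²331° - sin²331° = 0.5299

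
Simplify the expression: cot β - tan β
cot β - tan β = 2 cot(2β) (using Double angle)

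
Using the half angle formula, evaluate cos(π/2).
cos(π/2) = √((1 + cos π)/2) = 0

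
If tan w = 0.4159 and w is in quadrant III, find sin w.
sin w = -0.384 (using tan²w + 1 = sec²w)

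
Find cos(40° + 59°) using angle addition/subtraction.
cos(40° + 59°) = cos 40° cos 59° - sin 40° sin 59° = -0.1564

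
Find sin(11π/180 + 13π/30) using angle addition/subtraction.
sin(11π/180 + 13π/30) = sin 11π/180 cos 13π/30 + cos 11π/180 sin 13π/30 = 0.9998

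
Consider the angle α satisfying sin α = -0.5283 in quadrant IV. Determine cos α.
cos α = √(1 - sin²α) = 0.8491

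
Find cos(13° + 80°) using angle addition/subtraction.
cos(13° + 80°) = cos 13° cos 80° - sin 13° sin 80° = -0.05234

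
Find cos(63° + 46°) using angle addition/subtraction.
cos(63° + 46°) = cos 63° cos 46° - sin 63° sin 46° = -0.3256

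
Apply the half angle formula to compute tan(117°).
tan(117°) = sin 234° / (1 + cos 234°) = -1.963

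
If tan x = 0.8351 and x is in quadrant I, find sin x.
sin x = 0.641 (using tan²x + 1 = sec²x)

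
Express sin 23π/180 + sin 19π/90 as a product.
sin 23π/180 + sin 19π/90 = 2 sin(61π/360) cos(-π/24)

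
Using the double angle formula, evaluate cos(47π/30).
cos(47π/30) = 2cos²47π/60 - 1 = 0.2079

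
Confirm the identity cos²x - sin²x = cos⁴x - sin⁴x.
RHS = (cos²x - sin²x)(cos²x + sin²x) = (cos²x - sin²x) · 1 = cos²x - sin²x = LHS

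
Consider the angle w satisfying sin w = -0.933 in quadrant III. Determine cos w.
cos w = ±√(1 - sin²w) = -0.3599 (negative in QIII)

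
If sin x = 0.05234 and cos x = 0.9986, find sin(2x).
sin(2x) = 2 sin x cos x = 0.1045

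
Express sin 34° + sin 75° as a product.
sin 34° + sin 75° = 2 sin(54.5°) cos(-20.5°)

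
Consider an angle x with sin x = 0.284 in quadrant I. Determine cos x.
cos x = √(1 - sin²x) = 0.9588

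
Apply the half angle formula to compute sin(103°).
sin(103°) = √((1 - cos 206°)/2) = 0.9744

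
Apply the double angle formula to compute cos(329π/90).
cos(329π/90) = cos²329π/180 - sin²329π/180 = 0.4695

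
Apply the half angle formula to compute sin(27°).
sin(27°) = √((1 - cos 54°)/2) = 0.454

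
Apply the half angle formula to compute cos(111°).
cos(111°) = -√((1 + cos 222°)/2) = -0.3584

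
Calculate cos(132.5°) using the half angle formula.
cos(132.5°) = -√((1 + cos 265°)/2) = -0.6756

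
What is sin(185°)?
sin(185°) = -0.08716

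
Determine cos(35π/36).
cos(35π/36) = -0.9962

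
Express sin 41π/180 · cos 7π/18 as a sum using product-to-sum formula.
sin 41π/180 cos 7π/18 = (1/2)[sin(41π/180+7π/18) + sin(41π/180-7π/18)]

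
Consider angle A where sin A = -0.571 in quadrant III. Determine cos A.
cos A = ±√(1 - sin²A) = -0.821 (negative in QIII)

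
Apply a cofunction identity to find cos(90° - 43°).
cos(90° - 43°) = sin(43°) = 0.682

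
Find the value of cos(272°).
cos(272°) = 0.0349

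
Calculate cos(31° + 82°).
cos(31° + 82°) = cos 31° cos 82° - sin 31° sin 82° = -0.3907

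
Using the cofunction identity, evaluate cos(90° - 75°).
cos(90° - 75°) = sin(75°) = (√6+√2)/4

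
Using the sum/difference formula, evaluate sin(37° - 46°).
sin(37° - 46°) = sin 37° cos 46° - cos 37° sin 46° = -0.1564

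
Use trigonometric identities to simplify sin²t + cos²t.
sin²t + cos²t = 1 (using Pythagorean identity)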